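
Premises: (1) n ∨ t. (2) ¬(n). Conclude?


Disjunctive syllogism: from (P ∨ Q) and ¬P, infer Q.
One disjunct, 'n', is ruled out; the other must hold.

t


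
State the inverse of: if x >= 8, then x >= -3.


The inverse of (P → Q) is (¬P → ¬Q). It is equivalent to the converse, not to the original.
Here P = 'x >= 8' and Q = 'x >= -3'.

If not (x >= 8), then not (x >= -3).


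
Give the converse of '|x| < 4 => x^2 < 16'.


The converse of (P → Q) is (Q → P). It is not in general equivalent to the original.
Here P = '|x| < 4' and Q = 'x^2 < 16'.

If x^2 < 16, then |x| < 4.


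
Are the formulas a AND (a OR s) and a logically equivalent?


Compare truth tables:
a | s | φ | ψ
-------------
F | F | F | F
T | F | T | T
F | T | F | F
T | T | T | T
The columns φ and ψ agree on every row.

Yes, they are logically equivalent.


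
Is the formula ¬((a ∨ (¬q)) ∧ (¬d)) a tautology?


Build the truth table over {a, d, q}:
a | d | q | φ
-------------
F | F | F | F
T | F | F | F
F | T | F | T
T | T | F | T
F | F | T | T
T | F | T | F
F | T | T | T
T | T | T | T
Counterexample at row 1: with a=F, d=F, q=F, the formula is F.

No, it is not a tautology.


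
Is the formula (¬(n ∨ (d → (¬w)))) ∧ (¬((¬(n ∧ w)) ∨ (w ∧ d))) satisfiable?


Check all 8 assignments over {d, n, w}:
d | n | w | φ
-------------
F | F | F | F
T | F | F | F
F | T | F | F
T | T | F | F
F | F | T | F
T | F | T | F
F | T | T | F
T | T | T | F
No assignment makes the formula true.

Unsatisfiable.


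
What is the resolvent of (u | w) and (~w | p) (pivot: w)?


The clauses contain complementary literals w and ~w.
Resolution eliminates this pair and disjoins the remaining literals (merging duplicates).

(u | p)


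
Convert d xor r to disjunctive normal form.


Step 1: d ⊕ r is true exactly when they disagree: (d ∧ ¬r) ∨ (¬d ∧ r).

(d & (~r)) | ((~d) & r)


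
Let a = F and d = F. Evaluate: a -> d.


Implication is false only when antecedent is true and consequent is false.
Substitute: a=F, d=F.
F -> F evaluates to T.

T


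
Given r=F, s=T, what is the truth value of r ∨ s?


Disjunction is false only when both operands are false.
Substitute: r=F, s=T.
F ∨ T evaluates to T.

T


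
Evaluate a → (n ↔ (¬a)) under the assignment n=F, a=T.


Substitute n=F, a=T:
¬a = F
n ↔ (¬a) = F ↔ F = T
a → (n ↔ (¬a)) = T → T = T

T


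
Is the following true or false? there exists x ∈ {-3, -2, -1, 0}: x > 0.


Evaluate the predicate on each element: -3:F, -2:F, -1:F, 0:F.
No element satisfies the predicate.

F


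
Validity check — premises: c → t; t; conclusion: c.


This is affirming the consequent (fallacy). There exist truth assignments where the premises are all true but the conclusion is false.

Invalid.


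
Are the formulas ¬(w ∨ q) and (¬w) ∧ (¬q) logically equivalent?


Compare truth tables:
q | w | φ | ψ
-------------
F | F | T | T
T | F | F | F
F | T | F | F
T | T | F | F
The columns φ and ψ agree on every row.

Yes, they are logically equivalent.


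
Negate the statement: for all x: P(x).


¬(for all x: φ) = there exists x: ¬φ, and ¬(there exists x: φ) = for all x: ¬φ.
Apply to the universal statement.

there exists x: NOT(P(x))


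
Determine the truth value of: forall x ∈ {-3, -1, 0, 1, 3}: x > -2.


Evaluate the predicate on each element: -3:False, -1:True, 0:True, 1:True, 3:True.
Counterexample x = -3 fails the predicate.

False


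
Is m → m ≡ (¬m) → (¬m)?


Compare truth tables:
m | φ | ψ
---------
F | T | T
T | T | T
The columns φ and ψ agree on every row.

Yes, they are logically equivalent.


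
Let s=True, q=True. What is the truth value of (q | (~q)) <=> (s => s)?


Substitute s=True, q=True:
~q = False
q | (~q) = True | False = True
s => s = True => True = True
(q | (~q)) <=> (s => s) = True <=> True = True

True


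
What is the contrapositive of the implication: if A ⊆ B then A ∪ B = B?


The contrapositive of (P → Q) is (¬Q → ¬P); it is logically equivalent to the original.
Here P = 'A ⊆ B' and Q = 'A ∪ B = B'.

If not (A ∪ B = B), then not (A ⊆ B).


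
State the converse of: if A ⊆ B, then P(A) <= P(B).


The converse of (P → Q) is (Q → P). It is not in general equivalent to the original.
Here P = 'A ⊆ B' and Q = 'P(A) <= P(B)'.

If P(A) <= P(B), then A ⊆ B.


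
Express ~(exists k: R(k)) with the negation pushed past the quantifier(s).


¬(forall x: φ) = exists x: ¬φ, and ¬(exists x: φ) = forall x: ¬φ.
Apply to the existential statement.

forall k: ~(R(k))


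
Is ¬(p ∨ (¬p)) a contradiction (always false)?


Truth table over {p}:
p | φ
-----
F | F
T | F
Every row is false.

Yes, it is a contradiction.


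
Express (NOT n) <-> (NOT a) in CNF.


Step 1: Rewrite (¬n) ↔ (¬a) as ((¬n) → (¬a)) ∧ ((¬a) → (¬n)).
Step 2: Rewrite each implication as a disjunction.
Step 3: Eliminate any double negations (¬¬X = X).

(n OR (NOT a)) AND (a OR (NOT n))


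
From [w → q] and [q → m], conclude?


Hypothetical syllogism: from (P → Q) and (Q → R), infer (P → R).
Chain the two implications through the shared middle term 'q'.

w → m


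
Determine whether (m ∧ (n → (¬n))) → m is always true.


Build the truth table over {m, n}:
m | n | φ
---------
F | F | T
T | F | T
F | T | T
T | T | T
Every row evaluates to true.

Yes, it is a tautology.


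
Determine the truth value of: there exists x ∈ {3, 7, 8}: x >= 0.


Evaluate the predicate on each element: 3:T, 7:T, 8:T.
Witness x = 3 satisfies the predicate.

T


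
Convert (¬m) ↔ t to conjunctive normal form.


Step 1: Rewrite (¬m) ↔ t as ((¬m) → t) ∧ (t → (¬m)).
Step 2: Rewrite each implication as a disjunction.
Step 3: Eliminate any double negations (¬¬X = X).

(m ∨ t) ∧ ((¬t) ∨ (¬m))


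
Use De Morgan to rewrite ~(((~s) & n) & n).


De Morgan: the negation of a conjunction is the disjunction of the negations.
Distribute ~ across &, flipping it to |, and negate each literal.

(s | (~n)) | (~n)


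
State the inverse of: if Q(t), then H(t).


The inverse of (P → Q) is (¬P → ¬Q). It is equivalent to the converse, not to the original.
Here P = 'Q(t)' and Q = 'H(t)'.

If not (Q(t)), then not (H(t)).


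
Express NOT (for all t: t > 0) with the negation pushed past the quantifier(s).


¬(for all x: φ) = there exists x: ¬φ, and ¬(there exists x: φ) = for all x: ¬φ.
Apply to the universal statement.

there exists t: NOT(t > 0)


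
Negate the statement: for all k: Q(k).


¬(for all x: φ) = there exists x: ¬φ, and ¬(there exists x: φ) = for all x: ¬φ.
Apply to the universal statement.

there exists k: NOT(Q(k))


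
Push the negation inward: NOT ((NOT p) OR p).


De Morgan: the negation of a disjunction is the conjunction of the negations.
Distribute NOT across OR, flipping it to AND, and negate each literal.

p AND (NOT p)


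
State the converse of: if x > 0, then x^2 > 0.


The converse of (P → Q) is (Q → P). It is not in general equivalent to the original.
Here P = 'x > 0' and Q = 'x^2 > 0'.

If x^2 > 0, then x > 0.


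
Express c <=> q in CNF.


Step 1: Rewrite c ↔ q as (c → q) ∧ (q → c).
Step 2: Rewrite each implication as a disjunction.

((~c) | q) & ((~q) | c)


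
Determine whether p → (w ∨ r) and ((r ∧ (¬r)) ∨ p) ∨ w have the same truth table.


Compare truth tables:
p | r | w | φ | ψ
-----------------
F | F | F | T | F
T | F | F | F | T
F | T | F | T | F
T | T | F | T | T
F | F | T | T | T
T | F | T | T | T
F | T | T | T | T
T | T | T | T | T
They differ at row 1 (p=F, r=F, w=F): φ=T but ψ=F.

No, they are not logically equivalent.


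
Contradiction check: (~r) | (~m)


Truth table over {m, r}:
m | r | φ
---------
False | False | True
True | False | True
False | True | True
True | True | False
Satisfying assignment at row 1: m=False, r=False gives True.

No, it is not a contradiction.


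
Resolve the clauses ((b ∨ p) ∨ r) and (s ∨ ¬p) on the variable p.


The clauses contain complementary literals p and ¬p.
Resolution eliminates this pair and disjoins the remaining literals (merging duplicates).

((b ∨ r) ∨ s)


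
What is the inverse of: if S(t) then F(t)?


The inverse of (P → Q) is (¬P → ¬Q). It is equivalent to the converse, not to the original.
Here P = 'S(t)' and Q = 'F(t)'.

If not (S(t)), then not (F(t)).


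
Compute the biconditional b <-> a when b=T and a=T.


Biconditional is true when both operands have the same truth value.
Substitute: b=T, a=T.
T <-> T evaluates to T.

T


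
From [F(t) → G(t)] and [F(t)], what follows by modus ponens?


Modus ponens: from (P → Q) and P, infer Q.
P = 'F(t)' is asserted, and P → Q holds, so Q follows.

G(t).


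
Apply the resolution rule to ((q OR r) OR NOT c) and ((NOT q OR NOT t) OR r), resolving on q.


The clauses contain complementary literals q and NOTq.
Resolution eliminates this pair and disjoins the remaining literals (merging duplicates).

((r OR NOT c) OR NOT t)


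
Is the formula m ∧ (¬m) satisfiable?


Check all 2 assignments over {m}:
m | φ
-----
F | F
T | F
No assignment makes the formula true.

Unsatisfiable.


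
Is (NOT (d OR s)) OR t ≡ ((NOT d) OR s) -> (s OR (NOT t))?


Compare truth tables:
d | s | t | φ | ψ
-----------------
F | F | F | T | T
T | F | F | F | T
F | T | F | F | T
T | T | F | F | T
F | F | T | T | F
T | F | T | T | T
F | T | T | T | T
T | T | T | T | T
They differ at row 2 (d=T, s=F, t=F): φ=F but ψ=T.

No, they are not logically equivalent.


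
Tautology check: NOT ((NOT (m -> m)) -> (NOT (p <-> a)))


Build the truth table over {a, m, p}:
a | m | p | φ
-------------
F | F | F | F
T | F | F | F
F | T | F | F
T | T | F | F
F | F | T | F
T | F | T | F
F | T | T | F
T | T | T | F
Counterexample at row 1: with a=F, m=F, p=F, the formula is F.

No, it is not a tautology.


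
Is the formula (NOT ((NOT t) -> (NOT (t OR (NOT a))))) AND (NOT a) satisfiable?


Search for a satisfying assignment over {a, t}.
Try a=F, t=F: the formula evaluates to T.
A satisfying assignment exists.

Satisfiable.


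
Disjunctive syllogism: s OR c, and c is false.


Disjunctive syllogism: from (P ∨ Q) and ¬P, infer Q.
One disjunct, 'c', is ruled out; the other must hold.

s


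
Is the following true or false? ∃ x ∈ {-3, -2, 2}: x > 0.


Evaluate the predicate on each element: -3:F, -2:F, 2:T.
Witness x = 2 satisfies the predicate.

T


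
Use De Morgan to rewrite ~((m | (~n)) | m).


De Morgan: the negation of a disjunction is the conjunction of the negations.
Distribute ~ across |, flipping it to &, and negate each literal.

((~m) & n) & (~m)


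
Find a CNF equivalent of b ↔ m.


Step 1: Rewrite b ↔ m as (b → m) ∧ (m → b).
Step 2: Rewrite each implication as a disjunction.

((¬b) ∨ m) ∧ ((¬m) ∨ b)


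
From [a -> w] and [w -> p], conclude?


Hypothetical syllogism: from (P → Q) and (Q → R), infer (P → R).
Chain the two implications through the shared middle term 'w'.

a -> p


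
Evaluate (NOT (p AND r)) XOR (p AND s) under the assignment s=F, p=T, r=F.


Substitute s=F, p=T, r=F:
p AND r = T AND F = F
NOT (p AND r) = T
p AND s = T AND F = F
(NOT (p AND r)) XOR (p AND s) = T XOR F = T

T


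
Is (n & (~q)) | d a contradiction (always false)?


Truth table over {d, n, q}:
d | n | q | φ
-------------
False | False | False | False
True | False | False | True
False | True | False | True
True | True | False | True
False | False | True | False
True | False | True | True
False | True | True | False
True | True | True | True
Satisfying assignment at row 2: d=True, n=False, q=False gives True.

No, it is not a contradiction.


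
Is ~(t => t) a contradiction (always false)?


Truth table over {t}:
t | φ
-----
False | False
True | False
Every row is false.

Yes, it is a contradiction.


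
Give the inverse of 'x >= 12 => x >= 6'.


The inverse of (P → Q) is (¬P → ¬Q). It is equivalent to the converse, not to the original.
Here P = 'x >= 12' and Q = 'x >= 6'.

If not (x >= 12), then not (x >= 6).


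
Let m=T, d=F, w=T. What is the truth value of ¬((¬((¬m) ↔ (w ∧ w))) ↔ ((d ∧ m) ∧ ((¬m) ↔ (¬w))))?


Substitute m=T, d=F, w=T:
… (earlier sub-steps elided)
w ∧ w = T ∧ T = T
(¬m) ↔ (w ∧ w) = F ↔ T = F
¬((¬m) ↔ (w ∧ w)) = T
d ∧ m = F ∧ T = F
¬m = F
¬w = F
(¬m) ↔ (¬w) = F ↔ F = T
(d ∧ m) ∧ ((¬m) ↔ (¬w)) = F ∧ T = F
(¬((¬m) ↔ (w ∧ w))) ↔ ((d ∧ m) ∧ ((¬m) ↔ (¬w))) = T ↔ F = F
¬((¬((¬m) ↔ (w ∧ w))) ↔ ((d ∧ m) ∧ ((¬m) ↔ (¬w)))) = T

T


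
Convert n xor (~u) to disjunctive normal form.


Step 1: n ⊕ (¬u) is true exactly when they disagree: (n ∧ ¬(¬u)) ∨ (¬n ∧ (¬u)).
Step 2: Eliminate any double negations (¬¬X = X).

(n & u) | ((~n) & (~u))


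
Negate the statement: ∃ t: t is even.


¬(∀ x: φ) = ∃ x: ¬φ, and ¬(∃ x: φ) = ∀ x: ¬φ.
Apply to the existential statement.

∀ t: ¬(t is even)


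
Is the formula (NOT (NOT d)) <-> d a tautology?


Build the truth table over {d}:
d | φ
-----
F | T
T | T
Every row evaluates to true.

Yes, it is a tautology.


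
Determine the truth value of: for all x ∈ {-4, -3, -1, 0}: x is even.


Evaluate the predicate on each element: -4:T, -3:F, -1:F, 0:T.
Counterexample x = -3 fails the predicate.

F


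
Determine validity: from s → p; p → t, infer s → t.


This matches the form of hypothetical syllogism: the conclusion follows in every model of the premises.

Valid.


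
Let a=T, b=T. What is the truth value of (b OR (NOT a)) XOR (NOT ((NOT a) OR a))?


Substitute a=T, b=T:
NOT a = F
b OR (NOT a) = T OR F = T
NOT a = F
(NOT a) OR a = F OR T = T
NOT ((NOT a) OR a) = F
(b OR (NOT a)) XOR (NOT ((NOT a) OR a)) = T XOR F = T

T


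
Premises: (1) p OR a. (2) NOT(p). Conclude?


Disjunctive syllogism: from (P ∨ Q) and ¬P, infer Q.
One disjunct, 'p', is ruled out; the other must hold.

a


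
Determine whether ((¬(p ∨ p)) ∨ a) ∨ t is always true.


Build the truth table over {a, p, t}:
a | p | t | φ
-------------
F | F | F | T
T | F | F | T
F | T | F | F
T | T | F | T
F | F | T | T
T | F | T | T
F | T | T | T
T | T | T | T
Counterexample at row 3: with a=F, p=T, t=F, the formula is F.

No, it is not a tautology.


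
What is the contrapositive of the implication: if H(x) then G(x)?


The contrapositive of (P → Q) is (¬Q → ¬P); it is logically equivalent to the original.
Here P = 'H(x)' and Q = 'G(x)'.

If not (G(x)), then not (H(x)).


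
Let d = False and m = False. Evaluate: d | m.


Disjunction is false only when both operands are false.
Substitute: d=False, m=False.
False | False evaluates to False.

False


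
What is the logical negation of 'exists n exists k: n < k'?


Negation flips each quantifier (∀↔∃) and negates the inner predicate.
¬(exists n exists k: φ) = forall n forall k: ¬φ.

forall n forall k: ~(n < k)


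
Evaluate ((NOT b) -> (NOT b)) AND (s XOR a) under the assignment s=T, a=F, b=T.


Substitute s=T, a=F, b=T:
NOT b = F
NOT b = F
(NOT b) -> (NOT b) = F -> F = T
s XOR a = T XOR F = T
((NOT b) -> (NOT b)) AND (s XOR a) = T AND T = T

T


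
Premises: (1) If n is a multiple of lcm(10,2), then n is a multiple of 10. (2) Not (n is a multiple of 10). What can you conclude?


Modus tollens: from (P → Q) and ¬Q, infer ¬P.
Q = 'n is a multiple of 10' is denied; since P → Q, P must also fail.

Not (n is a multiple of lcm(10,2)).


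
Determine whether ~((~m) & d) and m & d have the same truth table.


Compare truth tables:
d | m | φ | ψ
-------------
False | False | True | False
True | False | False | False
False | True | True | False
True | True | True | True
They differ at row 1 (d=False, m=False): φ=True but ψ=False.

No, they are not logically equivalent.


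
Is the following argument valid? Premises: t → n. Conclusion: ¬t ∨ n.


This matches the form of material implication: the conclusion follows in every model of the premises.

Valid.


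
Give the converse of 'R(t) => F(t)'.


The converse of (P → Q) is (Q → P). It is not in general equivalent to the original.
Here P = 'R(t)' and Q = 'F(t)'.

If F(t), then R(t).


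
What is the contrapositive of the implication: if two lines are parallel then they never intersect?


The contrapositive of (P → Q) is (¬Q → ¬P); it is logically equivalent to the original.
Here P = 'two lines are parallel' and Q = 'they never intersect'.

If not (they never intersect), then not (two lines are parallel).


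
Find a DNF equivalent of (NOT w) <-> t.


Step 1: (¬w) ↔ t is true exactly when both agree: ((¬w) ∧ t) ∨ (¬(¬w) ∧ ¬t).
Step 2: Eliminate any double negations (¬¬X = X).

((NOT w) AND t) OR (w AND (NOT t))


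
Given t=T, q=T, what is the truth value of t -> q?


Implication is false only when antecedent is true and consequent is false.
Substitute: t=T, q=T.
T -> T evaluates to T.

T


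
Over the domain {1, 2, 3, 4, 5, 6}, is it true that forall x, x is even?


Evaluate the predicate on each element: 1:False, 2:True, 3:False, 4:True, 5:False, 6:True.
Counterexample x = 1 fails the predicate.

False


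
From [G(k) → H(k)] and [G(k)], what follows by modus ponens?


Modus ponens: from (P → Q) and P, infer Q.
P = 'G(k)' is asserted, and P → Q holds, so Q follows.

H(k).


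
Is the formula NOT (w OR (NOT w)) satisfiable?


Check all 2 assignments over {w}:
w | φ
-----
F | F
T | F
No assignment makes the formula true.

Unsatisfiable.


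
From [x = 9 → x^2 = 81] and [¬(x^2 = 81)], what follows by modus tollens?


Modus tollens: from (P → Q) and ¬Q, infer ¬P.
Q = 'x^2 = 81' is denied; since P → Q, P must also fail.

Not (x = 9).


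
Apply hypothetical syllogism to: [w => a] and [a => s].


Hypothetical syllogism: from (P → Q) and (Q → R), infer (P → R).
Chain the two implications through the shared middle term 'a'.

w => s


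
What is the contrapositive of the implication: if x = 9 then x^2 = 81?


The contrapositive of (P → Q) is (¬Q → ¬P); it is logically equivalent to the original.
Here P = 'x = 9' and Q = 'x^2 = 81'.

If not (x^2 = 81), then not (x = 9).


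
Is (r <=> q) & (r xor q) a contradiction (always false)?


Truth table over {q, r}:
q | r | φ
---------
False | False | False
True | False | False
False | True | False
True | True | False
Every row is false.

Yes, it is a contradiction.


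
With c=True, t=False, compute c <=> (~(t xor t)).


Substitute c=True, t=False:
t xor t = False xor False = False
~(t xor t) = True
c <=> (~(t xor t)) = True <=> True = True

True


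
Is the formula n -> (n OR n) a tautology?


Build the truth table over {n}:
n | φ
-----
F | T
T | T
Every row evaluates to true.

Yes, it is a tautology.


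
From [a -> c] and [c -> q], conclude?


Hypothetical syllogism: from (P → Q) and (Q → R), infer (P → R).
Chain the two implications through the shared middle term 'c'.

a -> q


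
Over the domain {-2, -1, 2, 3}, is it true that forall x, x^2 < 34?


Evaluate the predicate on each element: -2:True, -1:True, 2:True, 3:True.
Every element satisfies the predicate.

True


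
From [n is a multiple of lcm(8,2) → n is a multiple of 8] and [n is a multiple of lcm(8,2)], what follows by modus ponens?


Modus ponens: from (P → Q) and P, infer Q.
P = 'n is a multiple of lcm(8,2)' is asserted, and P → Q holds, so Q follows.

n is a multiple of 8.


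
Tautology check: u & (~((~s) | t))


Build the truth table over {s, t, u}:
s | t | u | φ
-------------
False | False | False | False
True | False | False | False
False | True | False | False
True | True | False | False
False | False | True | False
True | False | True | True
False | True | True | False
True | True | True | False
Counterexample at row 1: with s=False, t=False, u=False, the formula is False.

No, it is not a tautology.


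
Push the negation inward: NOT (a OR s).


De Morgan: the negation of a disjunction is the conjunction of the negations.
Distribute NOT across OR, flipping it to AND, and negate each literal.

(NOT a) AND (NOT s)


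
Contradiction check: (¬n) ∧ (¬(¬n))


Truth table over {n}:
n | φ
-----
F | F
T | F
Every row is false.

Yes, it is a contradiction.


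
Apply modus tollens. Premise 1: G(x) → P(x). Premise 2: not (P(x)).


Modus tollens: from (P → Q) and ¬Q, infer ¬P.
Q = 'P(x)' is denied; since P → Q, P must also fail.

Not (G(x)).


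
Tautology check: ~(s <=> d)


Build the truth table over {d, s}:
d | s | φ
---------
False | False | False
True | False | True
False | True | True
True | True | False
Counterexample at row 1: with d=False, s=False, the formula is False.

No, it is not a tautology.


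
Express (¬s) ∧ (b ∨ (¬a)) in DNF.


Step 1: Distribute ∧ over ∨: (¬s) ∧ (b ∨ (¬a)) = ((¬s) ∧ b) ∨ ((¬s) ∧ (¬a)).

((¬s) ∧ b) ∨ ((¬s) ∧ (¬a))


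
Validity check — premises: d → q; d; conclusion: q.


This matches the form of modus ponens: the conclusion follows in every model of the premises.

Valid.


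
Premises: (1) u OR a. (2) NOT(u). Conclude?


Disjunctive syllogism: from (P ∨ Q) and ¬P, infer Q.
One disjunct, 'u', is ruled out; the other must hold.

a


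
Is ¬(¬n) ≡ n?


Compare truth tables:
n | φ | ψ
---------
F | F | F
T | T | T
The columns φ and ψ agree on every row.

Yes, they are logically equivalent.


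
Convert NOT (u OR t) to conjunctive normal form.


Step 1: Apply De Morgan: ¬(u ∨ t) = ¬u ∧ ¬t.

(NOT u) AND (NOT t)


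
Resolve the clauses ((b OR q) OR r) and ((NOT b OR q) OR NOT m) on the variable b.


The clauses contain complementary literals b and NOTb.
Resolution eliminates this pair and disjoins the remaining literals (merging duplicates).

((r OR q) OR NOT m)


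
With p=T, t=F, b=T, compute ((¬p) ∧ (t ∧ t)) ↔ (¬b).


Substitute p=T, t=F, b=T:
¬p = F
t ∧ t = F ∧ F = F
(¬p) ∧ (t ∧ t) = F ∧ F = F
¬b = F
((¬p) ∧ (t ∧ t)) ↔ (¬b) = F ↔ F = T

T


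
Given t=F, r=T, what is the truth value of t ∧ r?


Conjunction is true only when both operands are true.
Substitute: t=F, r=T.
F ∧ T evaluates to F.

F


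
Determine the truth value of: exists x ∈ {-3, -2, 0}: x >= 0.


Evaluate the predicate on each element: -3:False, -2:False, 0:True.
Witness x = 0 satisfies the predicate.

True


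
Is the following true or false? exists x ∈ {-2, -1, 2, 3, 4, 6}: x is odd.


Evaluate the predicate on each element: -2:False, -1:True, 2:False, 3:True, 4:False, 6:False.
Witness x = -1 satisfies the predicate.

True


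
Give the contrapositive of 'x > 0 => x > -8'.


The contrapositive of (P → Q) is (¬Q → ¬P); it is logically equivalent to the original.
Here P = 'x > 0' and Q = 'x > -8'.

If not (x > -8), then not (x > 0).


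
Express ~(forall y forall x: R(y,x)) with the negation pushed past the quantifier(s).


Negation flips each quantifier (∀↔∃) and negates the inner predicate.
¬(forall y forall x: φ) = exists y exists x: ¬φ.

exists y exists x: ~(R(y,x))


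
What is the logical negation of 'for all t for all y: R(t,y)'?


Negation flips each quantifier (∀↔∃) and negates the inner predicate.
¬(for all t for all y: φ) = there exists t there exists y: ¬φ.

there exists t there exists y: NOT(R(t,y))


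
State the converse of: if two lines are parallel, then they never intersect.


The converse of (P → Q) is (Q → P). It is not in general equivalent to the original.
Here P = 'two lines are parallel' and Q = 'they never intersect'.

If they never intersect, then two lines are parallel.


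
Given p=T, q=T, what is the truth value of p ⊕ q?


Exclusive or is true when exactly one operand is true.
Substitute: p=T, q=T.
T ⊕ T evaluates to F.

F


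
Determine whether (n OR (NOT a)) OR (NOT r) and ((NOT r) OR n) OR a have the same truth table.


Compare truth tables:
a | n | r | φ | ψ
-----------------
F | F | F | T | T
T | F | F | T | T
F | T | F | T | T
T | T | F | T | T
F | F | T | T | F
T | F | T | F | T
F | T | T | T | T
T | T | T | T | T
They differ at row 5 (a=F, n=F, r=T): φ=T but ψ=F.

No, they are not logically equivalent.


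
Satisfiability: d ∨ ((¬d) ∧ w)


Search for a satisfying assignment over {d, w}.
Try d=T, w=F: the formula evaluates to T.
A satisfying assignment exists.

Satisfiable.


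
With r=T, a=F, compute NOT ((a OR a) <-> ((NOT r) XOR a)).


Substitute r=T, a=F:
a OR a = F OR F = F
NOT r = F
(NOT r) XOR a = F XOR F = F
(a OR a) <-> ((NOT r) XOR a) = F <-> F = T
NOT ((a OR a) <-> ((NOT r) XOR a)) = F

F


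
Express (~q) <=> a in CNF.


Step 1: Rewrite (¬q) ↔ a as ((¬q) → a) ∧ (a → (¬q)).
Step 2: Rewrite each implication as a disjunction.
Step 3: Eliminate any double negations (¬¬X = X).

(q | a) & ((~a) | (~q))


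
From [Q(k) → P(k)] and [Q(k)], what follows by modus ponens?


Modus ponens: from (P → Q) and P, infer Q.
P = 'Q(k)' is asserted, and P → Q holds, so Q follows.

P(k).


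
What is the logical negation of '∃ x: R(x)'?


¬(∀ x: φ) = ∃ x: ¬φ, and ¬(∃ x: φ) = ∀ x: ¬φ.
Apply to the existential statement.

∀ x: ¬(R(x))


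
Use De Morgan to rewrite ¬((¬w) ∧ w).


De Morgan: the negation of a conjunction is the disjunction of the negations.
Distribute ¬ across ∧, flipping it to ∨, and negate each literal.

w ∨ (¬w)


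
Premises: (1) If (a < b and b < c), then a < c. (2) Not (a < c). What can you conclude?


Modus tollens: from (P → Q) and ¬Q, infer ¬P.
Q = 'a < c' is denied; since P → Q, P must also fail.

Not ((a < b and b < c)).


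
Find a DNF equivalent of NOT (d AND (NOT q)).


Step 1: Apply De Morgan: ¬(d ∧ (¬q)) = ¬d ∨ ¬(¬q).
Step 2: Eliminate any double negations (¬¬X = X).

(NOT d) OR q


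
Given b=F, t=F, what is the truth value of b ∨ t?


Disjunction is false only when both operands are false.
Substitute: b=F, t=F.
F ∨ F evaluates to F.

F


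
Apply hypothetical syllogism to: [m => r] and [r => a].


Hypothetical syllogism: from (P → Q) and (Q → R), infer (P → R).
Chain the two implications through the shared middle term 'r'.

m => a


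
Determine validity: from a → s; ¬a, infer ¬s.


This is denying the antecedent (fallacy). There exist truth assignments where the premises are all true but the conclusion is false.

Invalid.


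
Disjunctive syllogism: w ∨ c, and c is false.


Disjunctive syllogism: from (P ∨ Q) and ¬P, infer Q.
One disjunct, 'c', is ruled out; the other must hold.

w


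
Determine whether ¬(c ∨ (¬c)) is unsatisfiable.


Truth table over {c}:
c | φ
-----
F | F
T | F
Every row is false.

Yes, it is a contradiction.


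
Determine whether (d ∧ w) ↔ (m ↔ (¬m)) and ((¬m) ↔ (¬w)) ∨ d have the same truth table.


Compare truth tables:
d | m | w | φ | ψ
-----------------
F | F | F | T | T
T | F | F | T | T
F | T | F | T | F
T | T | F | T | T
F | F | T | T | F
T | F | T | F | T
F | T | T | T | T
T | T | T | F | T
They differ at row 3 (d=F, m=T, w=F): φ=T but ψ=F.

No, they are not logically equivalent.


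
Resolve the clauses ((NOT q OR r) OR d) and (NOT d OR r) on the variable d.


The clauses contain complementary literals d and NOTd.
Resolution eliminates this pair and disjoins the remaining literals (merging duplicates).

(r OR NOT q)


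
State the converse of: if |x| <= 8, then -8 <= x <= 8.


The converse of (P → Q) is (Q → P). It is not in general equivalent to the original.
Here P = '|x| <= 8' and Q = '-8 <= x <= 8'.

If -8 <= x <= 8, then |x| <= 8.


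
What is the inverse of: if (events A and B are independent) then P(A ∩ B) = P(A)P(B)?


The inverse of (P → Q) is (¬P → ¬Q). It is equivalent to the converse, not to the original.
Here P = '(events A and B are independent)' and Q = 'P(A ∩ B) = P(A)P(B)'.

If not ((events A and B are independent)), then not (P(A ∩ B) = P(A)P(B)).


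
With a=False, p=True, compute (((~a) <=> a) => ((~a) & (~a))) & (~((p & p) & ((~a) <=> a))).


Substitute a=False, p=True:
… (earlier sub-steps elided)
~a = True
~a = True
(~a) & (~a) = True & True = True
((~a) <=> a) => ((~a) & (~a)) = False => True = True
p & p = True & True = True
~a = True
(~a) <=> a = True <=> False = False
(p & p) & ((~a) <=> a) = True & False = False
~((p & p) & ((~a) <=> a)) = True
(((~a) <=> a) => ((~a) & (~a))) & (~((p & p) & ((~a) <=> a))) = True & True = True

True


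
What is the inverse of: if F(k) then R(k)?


The inverse of (P → Q) is (¬P → ¬Q). It is equivalent to the converse, not to the original.
Here P = 'F(k)' and Q = 'R(k)'.

If not (F(k)), then not (R(k)).


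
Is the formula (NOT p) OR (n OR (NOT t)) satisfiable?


Search for a satisfying assignment over {n, p, t}.
Try n=F, p=F, t=F: the formula evaluates to T.
A satisfying assignment exists.

Satisfiable.


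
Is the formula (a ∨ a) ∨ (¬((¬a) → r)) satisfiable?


Search for a satisfying assignment over {a, r}.
Try a=F, r=F: the formula evaluates to T.
A satisfying assignment exists.

Satisfiable.


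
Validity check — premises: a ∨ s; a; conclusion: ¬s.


This is affirming a disjunct (fallacy). There exist truth assignments where the premises are all true but the conclusion is false.

Invalid.


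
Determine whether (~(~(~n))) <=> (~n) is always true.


Build the truth table over {n}:
n | φ
-----
False | True
True | True
Every row evaluates to true.

Yes, it is a tautology.


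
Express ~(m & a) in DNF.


Step 1: Apply De Morgan: ¬(m ∧ a) = ¬m ∨ ¬a.

(~m) | (~a)


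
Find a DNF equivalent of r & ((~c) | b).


Step 1: Distribute ∧ over ∨: r ∧ ((¬c) ∨ b) = (r ∧ (¬c)) ∨ (r ∧ b).

(r & (~c)) | (r & b)


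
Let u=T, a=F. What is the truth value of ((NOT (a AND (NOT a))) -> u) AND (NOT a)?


Substitute u=T, a=F:
NOT a = T
a AND (NOT a) = F AND T = F
NOT (a AND (NOT a)) = T
(NOT (a AND (NOT a))) -> u = T -> T = T
NOT a = T
((NOT (a AND (NOT a))) -> u) AND (NOT a) = T AND T = T

T


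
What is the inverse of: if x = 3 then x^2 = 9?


The inverse of (P → Q) is (¬P → ¬Q). It is equivalent to the converse, not to the original.
Here P = 'x = 3' and Q = 'x^2 = 9'.

If not (x = 3), then not (x^2 = 9).


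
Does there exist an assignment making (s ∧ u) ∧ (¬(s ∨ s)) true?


Check all 4 assignments over {s, u}:
s | u | φ
---------
F | F | F
T | F | F
F | T | F
T | T | F
No assignment makes the formula true.

Unsatisfiable.


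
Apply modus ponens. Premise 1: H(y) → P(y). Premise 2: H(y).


Modus ponens: from (P → Q) and P, infer Q.
P = 'H(y)' is asserted, and P → Q holds, so Q follows.

P(y).


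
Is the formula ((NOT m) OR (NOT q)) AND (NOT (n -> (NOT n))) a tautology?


Build the truth table over {m, n, q}:
m | n | q | φ
-------------
F | F | F | F
T | F | F | F
F | T | F | T
T | T | F | T
F | F | T | F
T | F | T | F
F | T | T | T
T | T | T | F
Counterexample at row 1: with m=F, n=F, q=F, the formula is F.

No, it is not a tautology.


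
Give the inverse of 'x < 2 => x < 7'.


The inverse of (P → Q) is (¬P → ¬Q). It is equivalent to the converse, not to the original.
Here P = 'x < 2' and Q = 'x < 7'.

If not (x < 2), then not (x < 7).


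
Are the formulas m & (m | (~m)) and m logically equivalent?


Compare truth tables:
m | φ | ψ
---------
False | False | False
True | True | True
The columns φ and ψ agree on every row.

Yes, they are logically equivalent.


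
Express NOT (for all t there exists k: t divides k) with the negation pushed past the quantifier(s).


Negation flips each quantifier (∀↔∃) and negates the inner predicate.
¬(for all t there exists k: φ) = there exists t for all k: ¬φ.

there exists t for all k: NOT(t divides k)


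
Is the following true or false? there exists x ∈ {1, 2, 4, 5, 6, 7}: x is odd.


Evaluate the predicate on each element: 1:T, 2:F, 4:F, 5:T, 6:F, 7:T.
Witness x = 1 satisfies the predicate.

T


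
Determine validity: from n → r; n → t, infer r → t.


This is (no valid rule). There exist truth assignments where the premises are all true but the conclusion is false.

Invalid.


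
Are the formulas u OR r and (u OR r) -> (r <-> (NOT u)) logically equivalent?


Compare truth tables:
r | u | φ | ψ
-------------
F | F | F | T
T | F | T | T
F | T | T | T
T | T | T | F
They differ at row 1 (r=F, u=F): φ=F but ψ=T.

No, they are not logically equivalent.


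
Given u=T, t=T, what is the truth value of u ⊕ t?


Exclusive or is true when exactly one operand is true.
Substitute: u=T, t=T.
T ⊕ T evaluates to F.

F


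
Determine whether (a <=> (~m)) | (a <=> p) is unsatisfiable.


Truth table over {a, m, p}:
a | m | p | φ
-------------
False | False | False | True
True | False | False | True
False | True | False | True
True | True | False | False
False | False | True | False
True | False | True | True
False | True | True | True
True | True | True | True
Satisfying assignment at row 1: a=False, m=False, p=False gives True.

No, it is not a contradiction.


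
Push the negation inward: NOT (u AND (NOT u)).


De Morgan: the negation of a conjunction is the disjunction of the negations.
Distribute NOT across AND, flipping it to OR, and negate each literal.

(NOT u) OR u


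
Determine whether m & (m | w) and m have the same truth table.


Compare truth tables:
m | w | φ | ψ
-------------
False | False | False | False
True | False | True | True
False | True | False | False
True | True | True | True
The columns φ and ψ agree on every row.

Yes, they are logically equivalent.


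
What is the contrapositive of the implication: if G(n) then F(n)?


The contrapositive of (P → Q) is (¬Q → ¬P); it is logically equivalent to the original.
Here P = 'G(n)' and Q = 'F(n)'.

If not (F(n)), then not (G(n)).


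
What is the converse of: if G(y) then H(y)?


The converse of (P → Q) is (Q → P). It is not in general equivalent to the original.
Here P = 'G(y)' and Q = 'H(y)'.

If H(y), then G(y).


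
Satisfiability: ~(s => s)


Check all 2 assignments over {s}:
s | φ
-----
False | False
True | False
No assignment makes the formula true.

Unsatisfiable.


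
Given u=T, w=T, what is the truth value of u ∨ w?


Disjunction is false only when both operands are false.
Substitute: u=T, w=T.
T ∨ T evaluates to T.

T


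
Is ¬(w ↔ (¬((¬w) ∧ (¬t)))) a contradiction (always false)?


Truth table over {t, w}:
t | w | φ
---------
F | F | F
T | F | T
F | T | F
T | T | F
Satisfying assignment at row 2: t=T, w=F gives T.

No, it is not a contradiction.


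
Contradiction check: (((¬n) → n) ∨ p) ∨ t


Truth table over {n, p, t}:
n | p | t | φ
-------------
F | F | F | F
T | F | F | T
F | T | F | T
T | T | F | T
F | F | T | T
T | F | T | T
F | T | T | T
T | T | T | T
Satisfying assignment at row 2: n=T, p=F, t=F gives T.

No, it is not a contradiction.


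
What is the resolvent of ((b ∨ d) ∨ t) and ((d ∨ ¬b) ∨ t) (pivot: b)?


The clauses contain complementary literals b and ¬b.
Resolution eliminates this pair and disjoins the remaining literals (merging duplicates).

(t ∨ d)


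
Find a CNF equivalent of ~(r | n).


Step 1: Apply De Morgan: ¬(r ∨ n) = ¬r ∧ ¬n.

(~r) & (~n)


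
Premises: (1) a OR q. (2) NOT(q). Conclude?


Disjunctive syllogism: from (P ∨ Q) and ¬P, infer Q.
One disjunct, 'q', is ruled out; the other must hold.

a


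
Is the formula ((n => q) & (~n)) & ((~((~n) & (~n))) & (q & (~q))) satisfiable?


Check all 4 assignments over {n, q}:
n | q | φ
---------
False | False | False
True | False | False
False | True | False
True | True | False
No assignment makes the formula true.

Unsatisfiable.


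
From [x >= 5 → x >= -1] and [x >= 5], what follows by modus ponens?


Modus ponens: from (P → Q) and P, infer Q.
P = 'x >= 5' is asserted, and P → Q holds, so Q follows.

x >= -1.


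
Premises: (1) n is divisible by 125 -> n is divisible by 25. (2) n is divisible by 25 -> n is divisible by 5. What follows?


Hypothetical syllogism: from (P → Q) and (Q → R), infer (P → R).
Chain the two implications through the shared middle term 'n is divisible by 25'.

n is divisible by 125 -> n is divisible by 5


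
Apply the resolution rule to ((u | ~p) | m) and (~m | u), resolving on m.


The clauses contain complementary literals m and ~m.
Resolution eliminates this pair and disjoins the remaining literals (merging duplicates).

(u | ~p)


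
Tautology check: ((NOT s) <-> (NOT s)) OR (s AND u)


Build the truth table over {s, u}:
s | u | φ
---------
F | F | T
T | F | T
F | T | T
T | T | T
Every row evaluates to true.

Yes, it is a tautology.


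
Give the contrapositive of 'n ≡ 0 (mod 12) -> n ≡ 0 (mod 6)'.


The contrapositive of (P → Q) is (¬Q → ¬P); it is logically equivalent to the original.
Here P = 'n ≡ 0 (mod 12)' and Q = 'n ≡ 0 (mod 6)'.

If not (n ≡ 0 (mod 6)), then not (n ≡ 0 (mod 12)).


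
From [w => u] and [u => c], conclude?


Hypothetical syllogism: from (P → Q) and (Q → R), infer (P → R).
Chain the two implications through the shared middle term 'u'.

w => c


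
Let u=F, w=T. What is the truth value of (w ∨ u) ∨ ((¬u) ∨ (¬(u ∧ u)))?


Substitute u=F, w=T:
w ∨ u = T ∨ F = T
¬u = T
u ∧ u = F ∧ F = F
¬(u ∧ u) = T
(¬u) ∨ (¬(u ∧ u)) = T ∨ T = T
(w ∨ u) ∨ ((¬u) ∨ (¬(u ∧ u))) = T ∨ T = T

T


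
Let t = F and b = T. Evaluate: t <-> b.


Biconditional is true when both operands have the same truth value.
Substitute: t=F, b=T.
F <-> T evaluates to F.

F


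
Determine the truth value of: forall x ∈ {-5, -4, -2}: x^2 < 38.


Evaluate the predicate on each element: -5:True, -4:True, -2:True.
Every element satisfies the predicate.

True


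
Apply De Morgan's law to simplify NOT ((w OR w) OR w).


De Morgan: the negation of a disjunction is the conjunction of the negations.
Distribute NOT across OR, flipping it to AND, and negate each literal.

((NOT w) AND (NOT w)) AND (NOT w)


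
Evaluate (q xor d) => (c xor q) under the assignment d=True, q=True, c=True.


Substitute d=True, q=True, c=True:
q xor d = True xor True = False
c xor q = True xor True = False
(q xor d) => (c xor q) = False => False = True

True


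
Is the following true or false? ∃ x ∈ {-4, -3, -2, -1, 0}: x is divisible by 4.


Evaluate the predicate on each element: -4:T, -3:F, -2:F, -1:F, 0:T.
Witness x = -4 satisfies the predicate.

T


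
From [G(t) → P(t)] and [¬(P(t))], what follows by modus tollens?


Modus tollens: from (P → Q) and ¬Q, infer ¬P.
Q = 'P(t)' is denied; since P → Q, P must also fail.

Not (G(t)).


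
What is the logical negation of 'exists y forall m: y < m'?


Negation flips each quantifier (∀↔∃) and negates the inner predicate.
¬(exists y forall m: φ) = forall y exists m: ¬φ.

forall y exists m: ~(y < m)


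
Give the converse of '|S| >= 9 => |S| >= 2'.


The converse of (P → Q) is (Q → P). It is not in general equivalent to the original.
Here P = '|S| >= 9' and Q = '|S| >= 2'.

If |S| >= 2, then |S| >= 9.
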